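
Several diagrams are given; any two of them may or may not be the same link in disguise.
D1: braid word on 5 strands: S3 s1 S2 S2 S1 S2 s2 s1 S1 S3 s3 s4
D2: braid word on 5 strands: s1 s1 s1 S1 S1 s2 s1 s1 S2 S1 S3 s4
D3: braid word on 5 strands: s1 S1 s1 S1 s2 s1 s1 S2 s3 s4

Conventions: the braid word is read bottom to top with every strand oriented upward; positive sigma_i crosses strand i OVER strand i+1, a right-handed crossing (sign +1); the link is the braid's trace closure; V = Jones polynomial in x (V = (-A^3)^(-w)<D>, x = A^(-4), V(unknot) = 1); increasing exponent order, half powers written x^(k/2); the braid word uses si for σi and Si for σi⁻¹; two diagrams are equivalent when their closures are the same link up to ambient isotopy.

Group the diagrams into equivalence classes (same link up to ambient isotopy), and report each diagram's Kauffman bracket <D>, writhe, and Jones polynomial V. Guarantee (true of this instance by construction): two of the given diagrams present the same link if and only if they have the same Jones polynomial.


classes: {D1} | {D2, D3}
V(D1) = x^-3 + x^-2 + x^-1 + 1  [12 crossings, <D> = A^-6 + A^-2 + A^2 + A^6, w = -2]
V(D2) = 1 + x + x^2 + x^3  [12 crossings, <D> = A^-6 + A^-2 + A^2 + A^6, w = +2]
D3 (bracket 1 + A^4 + A^8 + A^12; 10 crossings at w = +4): V = 1 + x + x^2 + x^3
note: 2 values of V(x) split the 3 diagrams


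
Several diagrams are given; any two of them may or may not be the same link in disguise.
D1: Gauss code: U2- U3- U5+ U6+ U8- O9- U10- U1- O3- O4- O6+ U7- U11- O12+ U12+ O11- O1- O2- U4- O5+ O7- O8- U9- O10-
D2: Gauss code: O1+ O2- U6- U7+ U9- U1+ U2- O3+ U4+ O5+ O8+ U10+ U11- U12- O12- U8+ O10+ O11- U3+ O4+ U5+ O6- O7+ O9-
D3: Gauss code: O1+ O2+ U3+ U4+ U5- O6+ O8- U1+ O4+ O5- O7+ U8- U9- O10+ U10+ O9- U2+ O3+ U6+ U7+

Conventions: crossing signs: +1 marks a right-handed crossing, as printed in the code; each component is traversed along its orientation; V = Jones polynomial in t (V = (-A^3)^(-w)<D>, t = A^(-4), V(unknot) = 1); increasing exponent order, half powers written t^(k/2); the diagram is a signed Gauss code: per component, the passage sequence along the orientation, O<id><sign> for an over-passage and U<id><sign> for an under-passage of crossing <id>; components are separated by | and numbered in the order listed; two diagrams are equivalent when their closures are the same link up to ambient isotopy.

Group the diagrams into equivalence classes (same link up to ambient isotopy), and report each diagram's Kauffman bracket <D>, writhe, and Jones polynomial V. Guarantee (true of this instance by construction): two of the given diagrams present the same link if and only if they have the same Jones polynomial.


equivalence classes: {D1} | {D2} | {D3}
D1 (bracket A^-10 + 2A^-2 - 2A^2 + A^6 - 2A^10 + A^14; 12 crossings at w = -6): V = t^-8 - 2t^-7 + t^-6 - 2t^-5 + 2t^-4 + t^-2
D2 (bracket -A^-10 + A^-6 + A^2; 12 crossings at w = +2): V = t + t^3 - t^4
V(D3) = t - t^2 + 2t^3 - t^4 + t^5 - t^6  (w +4, c 10, <D> = -A^-12 + A^-8 - A^-4 + 2 - A^4 + A^8)
observation: 3 classes among 3 diagrams; unequal V(t) rules out equality


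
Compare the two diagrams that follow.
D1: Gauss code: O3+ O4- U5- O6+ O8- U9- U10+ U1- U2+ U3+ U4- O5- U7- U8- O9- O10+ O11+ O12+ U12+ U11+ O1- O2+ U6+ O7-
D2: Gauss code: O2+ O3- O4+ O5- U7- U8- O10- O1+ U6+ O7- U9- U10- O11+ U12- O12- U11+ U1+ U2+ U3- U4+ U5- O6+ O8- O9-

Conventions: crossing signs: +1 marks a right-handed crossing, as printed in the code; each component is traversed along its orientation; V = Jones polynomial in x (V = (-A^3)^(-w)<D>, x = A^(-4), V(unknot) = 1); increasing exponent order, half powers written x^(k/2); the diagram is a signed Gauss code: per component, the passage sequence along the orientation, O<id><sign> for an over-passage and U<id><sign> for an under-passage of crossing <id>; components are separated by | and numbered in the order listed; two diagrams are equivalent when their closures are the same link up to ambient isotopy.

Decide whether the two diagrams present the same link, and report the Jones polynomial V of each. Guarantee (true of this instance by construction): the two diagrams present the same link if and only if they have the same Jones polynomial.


same link: yes
V(D1) = 1  [12 crossings, <D> = 1, w = 0]
V(D2) = 1  [12 crossings, <D> = A^-6, w = -2]
insight: one V(x) for all 2 diagrams — one class (guaranteed)


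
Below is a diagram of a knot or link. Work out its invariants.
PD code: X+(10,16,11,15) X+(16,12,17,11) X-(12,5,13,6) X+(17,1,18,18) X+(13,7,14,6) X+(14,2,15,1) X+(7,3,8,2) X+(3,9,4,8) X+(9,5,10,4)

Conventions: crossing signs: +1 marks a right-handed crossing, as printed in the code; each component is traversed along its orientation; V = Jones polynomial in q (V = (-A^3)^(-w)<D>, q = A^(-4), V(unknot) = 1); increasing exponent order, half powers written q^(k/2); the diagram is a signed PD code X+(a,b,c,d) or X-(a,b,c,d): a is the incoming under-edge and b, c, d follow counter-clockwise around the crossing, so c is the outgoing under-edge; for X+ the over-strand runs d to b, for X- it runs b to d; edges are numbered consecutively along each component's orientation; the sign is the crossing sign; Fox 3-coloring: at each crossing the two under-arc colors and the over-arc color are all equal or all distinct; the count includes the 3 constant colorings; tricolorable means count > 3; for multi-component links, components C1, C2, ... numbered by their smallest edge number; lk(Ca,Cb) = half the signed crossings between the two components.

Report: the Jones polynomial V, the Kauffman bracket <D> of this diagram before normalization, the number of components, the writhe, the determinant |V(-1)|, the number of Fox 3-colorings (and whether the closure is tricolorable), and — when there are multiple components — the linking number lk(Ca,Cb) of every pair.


V = q^2 + 2q^4 - 2q^5 + q^6 - 2q^7 + q^8
<D> = -A^-11 + 2A^-7 - A^-3 + 2A - 2A^5 - A^13 (w = +7)
1 component over 9 crossings, w = +7
27 Fox colorings among 3^9, |V(-1)| = 9: tricolorable
why: w = +7 shifts under R1 moves; the (-A^3)^(-7) factor cancels that in V


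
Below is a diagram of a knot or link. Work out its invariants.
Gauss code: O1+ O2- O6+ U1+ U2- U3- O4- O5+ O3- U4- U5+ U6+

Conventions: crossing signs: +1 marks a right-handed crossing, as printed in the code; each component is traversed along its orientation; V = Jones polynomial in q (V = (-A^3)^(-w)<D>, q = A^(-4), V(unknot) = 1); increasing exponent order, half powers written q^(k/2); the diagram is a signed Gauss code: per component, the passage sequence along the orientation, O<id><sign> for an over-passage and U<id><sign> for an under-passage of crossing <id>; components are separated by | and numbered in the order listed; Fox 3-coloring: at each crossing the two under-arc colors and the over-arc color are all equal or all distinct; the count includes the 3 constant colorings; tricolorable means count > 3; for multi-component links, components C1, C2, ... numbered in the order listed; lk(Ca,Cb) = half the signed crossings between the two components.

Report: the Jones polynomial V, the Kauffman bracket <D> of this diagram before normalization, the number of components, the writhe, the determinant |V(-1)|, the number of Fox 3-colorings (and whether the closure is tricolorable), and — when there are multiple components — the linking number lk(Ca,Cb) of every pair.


Jones polynomial: V(q) = 1
<D> = 1; writhe 0
components 1, writhe 0 (6 crossings)
3-colorings: 3 of 3^6, det 1 — not tricolorable
note: w = 0 shifts under R1 moves; the (-A^3)^(0) factor cancels that in V


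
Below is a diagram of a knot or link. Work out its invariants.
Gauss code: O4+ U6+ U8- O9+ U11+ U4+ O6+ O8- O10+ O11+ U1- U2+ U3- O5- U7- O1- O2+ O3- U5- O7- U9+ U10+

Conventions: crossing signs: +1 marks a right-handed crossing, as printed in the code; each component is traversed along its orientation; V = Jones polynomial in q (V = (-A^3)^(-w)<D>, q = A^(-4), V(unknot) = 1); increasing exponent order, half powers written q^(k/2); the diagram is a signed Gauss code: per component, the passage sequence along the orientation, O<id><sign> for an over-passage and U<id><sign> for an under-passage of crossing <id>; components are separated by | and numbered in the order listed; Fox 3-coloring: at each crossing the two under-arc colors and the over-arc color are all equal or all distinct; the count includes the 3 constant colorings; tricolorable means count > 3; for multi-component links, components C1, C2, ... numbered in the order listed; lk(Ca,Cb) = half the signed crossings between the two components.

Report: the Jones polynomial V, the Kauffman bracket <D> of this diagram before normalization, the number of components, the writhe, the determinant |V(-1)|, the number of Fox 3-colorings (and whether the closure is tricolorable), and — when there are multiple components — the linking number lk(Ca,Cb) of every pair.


Jones polynomial: V(q) = -q^-3 + q^-2 - q^-1 + 3 - q + q^2 - q^3
<D> = A^-9 - A^-5 + A^-1 - 3A^3 + A^7 - A^11 + A^15; writhe +1
components 1, writhe +1 (11 crossings)
3-colorings: 27 of 3^11, det 9 — tricolorable
note: |V(-1)| = 9: so tricolorable, since 3 divides 9


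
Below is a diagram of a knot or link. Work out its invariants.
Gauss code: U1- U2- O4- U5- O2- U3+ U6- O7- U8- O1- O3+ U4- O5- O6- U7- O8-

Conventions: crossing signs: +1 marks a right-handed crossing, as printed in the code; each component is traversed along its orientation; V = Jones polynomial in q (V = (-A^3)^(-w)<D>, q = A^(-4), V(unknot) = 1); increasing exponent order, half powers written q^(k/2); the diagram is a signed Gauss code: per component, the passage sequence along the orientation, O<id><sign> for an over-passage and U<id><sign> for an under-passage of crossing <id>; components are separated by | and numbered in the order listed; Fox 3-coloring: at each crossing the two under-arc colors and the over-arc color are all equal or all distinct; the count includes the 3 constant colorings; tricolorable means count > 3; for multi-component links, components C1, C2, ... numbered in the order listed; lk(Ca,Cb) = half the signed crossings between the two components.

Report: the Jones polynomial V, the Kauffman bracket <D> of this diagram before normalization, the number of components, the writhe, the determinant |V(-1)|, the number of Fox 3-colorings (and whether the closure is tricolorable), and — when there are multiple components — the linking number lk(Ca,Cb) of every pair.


Jones polynomial: V(q) = -q^-9 + 2q^-8 - 3q^-7 + 3q^-6 - 3q^-5 + 3q^-4 - q^-3 + q^-2
<D> = A^-10 - A^-6 + 3A^-2 - 3A^2 + 3A^6 - 3A^10 + 2A^14 - A^18; writhe -6
components 1, writhe -6 (8 crossings)
3-colorings: 3 of 3^8, det 17 — not tricolorable
note: V spans 7 powers of q: at least 7 crossings in any diagram


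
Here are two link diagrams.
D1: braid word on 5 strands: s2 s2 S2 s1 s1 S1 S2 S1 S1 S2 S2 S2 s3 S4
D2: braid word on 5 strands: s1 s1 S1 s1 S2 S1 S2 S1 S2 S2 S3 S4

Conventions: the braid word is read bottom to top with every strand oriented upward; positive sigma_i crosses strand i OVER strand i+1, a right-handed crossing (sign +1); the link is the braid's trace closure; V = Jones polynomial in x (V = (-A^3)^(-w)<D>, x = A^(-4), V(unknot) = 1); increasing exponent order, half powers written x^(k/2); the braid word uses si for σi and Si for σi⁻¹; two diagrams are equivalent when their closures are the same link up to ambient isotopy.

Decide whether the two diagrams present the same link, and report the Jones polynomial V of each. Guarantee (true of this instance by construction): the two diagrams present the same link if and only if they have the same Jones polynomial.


equivalent: yes
D1 (bracket A^-8 - A^-4 + 2 - A^4 + A^8 - A^12; 14 crossings at w = -4): V = -x^-6 + x^-5 - x^-4 + 2x^-3 - x^-2 + x^-1
D2 (bracket A^-14 - A^-10 + 2A^-6 - A^-2 + A^2 - A^6; 12 crossings at w = -6): V = -x^-6 + x^-5 - x^-4 + 2x^-3 - x^-2 + x^-1
key observation: one V(x) for all 2 diagrams — one class (guaranteed)


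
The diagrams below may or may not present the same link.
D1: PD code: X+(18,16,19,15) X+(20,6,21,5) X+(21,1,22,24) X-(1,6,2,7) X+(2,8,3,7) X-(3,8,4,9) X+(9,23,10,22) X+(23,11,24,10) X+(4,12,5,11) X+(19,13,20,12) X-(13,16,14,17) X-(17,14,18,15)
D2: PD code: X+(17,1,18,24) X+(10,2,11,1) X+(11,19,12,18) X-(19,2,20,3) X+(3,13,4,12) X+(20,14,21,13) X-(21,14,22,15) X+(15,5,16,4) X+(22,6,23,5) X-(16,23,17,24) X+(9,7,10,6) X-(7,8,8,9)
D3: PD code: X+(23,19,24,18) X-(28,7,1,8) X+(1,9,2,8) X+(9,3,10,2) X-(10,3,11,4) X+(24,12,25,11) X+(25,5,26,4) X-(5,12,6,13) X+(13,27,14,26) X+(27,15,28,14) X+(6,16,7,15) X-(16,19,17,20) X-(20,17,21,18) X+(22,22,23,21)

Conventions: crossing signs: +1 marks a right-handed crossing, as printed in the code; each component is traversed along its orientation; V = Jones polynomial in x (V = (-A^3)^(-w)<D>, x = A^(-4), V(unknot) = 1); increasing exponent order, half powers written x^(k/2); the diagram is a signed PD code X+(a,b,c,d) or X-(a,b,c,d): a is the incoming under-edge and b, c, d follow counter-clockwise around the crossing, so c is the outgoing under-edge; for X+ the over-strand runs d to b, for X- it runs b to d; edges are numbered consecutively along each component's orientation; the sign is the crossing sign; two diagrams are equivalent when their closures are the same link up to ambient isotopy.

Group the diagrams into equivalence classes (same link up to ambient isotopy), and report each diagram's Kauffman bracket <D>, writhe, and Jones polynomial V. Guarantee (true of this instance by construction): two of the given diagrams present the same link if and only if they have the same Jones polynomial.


grouping into links: {D1, D2, D3}
V(D1) = x - x^2 + 2x^3 - x^4 + x^5 - x^6  (w +4, c 12, <D> = -A^-12 + A^-8 - A^-4 + 2 - A^4 + A^8)
D2 (bracket -A^-12 + A^-8 - A^-4 + 2 - A^4 + A^8; 12 crossings at w = +4): V = x - x^2 + 2x^3 - x^4 + x^5 - x^6
V(D3) = x - x^2 + 2x^3 - x^4 + x^5 - x^6  [14 crossings, <D> = -A^-12 + A^-8 - A^-4 + 2 - A^4 + A^8, w = +4]
why: all 3 diagrams share one V(x), hence one class


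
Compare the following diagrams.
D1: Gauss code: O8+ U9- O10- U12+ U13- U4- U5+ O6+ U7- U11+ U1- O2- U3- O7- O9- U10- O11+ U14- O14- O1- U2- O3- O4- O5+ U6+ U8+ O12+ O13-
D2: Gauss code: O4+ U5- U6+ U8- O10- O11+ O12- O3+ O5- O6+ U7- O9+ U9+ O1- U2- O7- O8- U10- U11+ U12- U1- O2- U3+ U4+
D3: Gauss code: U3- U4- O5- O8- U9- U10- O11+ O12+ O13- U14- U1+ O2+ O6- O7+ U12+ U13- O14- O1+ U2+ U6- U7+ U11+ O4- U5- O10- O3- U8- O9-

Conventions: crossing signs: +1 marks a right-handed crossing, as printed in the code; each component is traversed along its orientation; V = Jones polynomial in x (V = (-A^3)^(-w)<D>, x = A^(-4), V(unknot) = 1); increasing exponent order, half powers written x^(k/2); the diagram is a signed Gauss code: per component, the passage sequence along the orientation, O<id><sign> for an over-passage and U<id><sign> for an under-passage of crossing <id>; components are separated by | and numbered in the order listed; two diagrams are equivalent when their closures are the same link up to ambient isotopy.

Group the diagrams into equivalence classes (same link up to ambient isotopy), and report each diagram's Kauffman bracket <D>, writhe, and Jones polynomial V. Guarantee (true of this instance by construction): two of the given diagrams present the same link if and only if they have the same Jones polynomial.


classes: {D1, D2} | {D3}
V(D1) = -x^-6 + x^-5 - x^-4 + 2x^-3 - x^-2 + x^-1  [14 crossings, <D> = A^-8 - A^-4 + 2 - A^4 + A^8 - A^12, w = -4]
V(D2) = -x^-6 + x^-5 - x^-4 + 2x^-3 - x^-2 + x^-1  [12 crossings, <D> = A^-2 - A^2 + 2A^6 - A^10 + A^14 - A^18, w = -2]
V(D3) = -x^-7 + x^-6 - x^-5 + x^-4 + x^-2  [14 crossings, <D> = A^-4 + A^4 - A^8 + A^12 - A^16, w = -4]
note: 2 classes among 3 diagrams; unequal V(x) rules out equality


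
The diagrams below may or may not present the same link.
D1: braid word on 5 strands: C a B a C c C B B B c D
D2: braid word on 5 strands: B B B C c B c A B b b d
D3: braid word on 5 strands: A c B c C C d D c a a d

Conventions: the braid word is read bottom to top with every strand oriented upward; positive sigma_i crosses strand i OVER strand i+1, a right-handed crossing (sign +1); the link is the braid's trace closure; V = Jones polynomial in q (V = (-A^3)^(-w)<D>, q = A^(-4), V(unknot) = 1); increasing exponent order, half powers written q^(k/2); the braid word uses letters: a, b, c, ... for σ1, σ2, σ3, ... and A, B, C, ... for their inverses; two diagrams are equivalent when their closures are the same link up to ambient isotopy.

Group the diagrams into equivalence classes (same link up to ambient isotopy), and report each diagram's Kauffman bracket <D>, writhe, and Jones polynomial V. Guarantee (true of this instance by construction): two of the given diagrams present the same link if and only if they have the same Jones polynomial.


equivalence classes: {D1} | {D2} | {D3}
D1 (bracket A^-16 - A^-12 + 2A^-8 - 2A^-4 + 2 - 2A^4 + A^8; 12 crossings at w = -4): V = q^-5 - 2q^-4 + 2q^-3 - 2q^-2 + 2q^-1 - 1 + q
D2 (bracket A^-2 + A^6 - A^10; 12 crossings at w = -2): V = -q^-4 + q^-3 + q^-1
V(D3) = 1  (w +2, c 12, <D> = A^6)
observation: comparing 3 Jones polynomials yields 3 groups


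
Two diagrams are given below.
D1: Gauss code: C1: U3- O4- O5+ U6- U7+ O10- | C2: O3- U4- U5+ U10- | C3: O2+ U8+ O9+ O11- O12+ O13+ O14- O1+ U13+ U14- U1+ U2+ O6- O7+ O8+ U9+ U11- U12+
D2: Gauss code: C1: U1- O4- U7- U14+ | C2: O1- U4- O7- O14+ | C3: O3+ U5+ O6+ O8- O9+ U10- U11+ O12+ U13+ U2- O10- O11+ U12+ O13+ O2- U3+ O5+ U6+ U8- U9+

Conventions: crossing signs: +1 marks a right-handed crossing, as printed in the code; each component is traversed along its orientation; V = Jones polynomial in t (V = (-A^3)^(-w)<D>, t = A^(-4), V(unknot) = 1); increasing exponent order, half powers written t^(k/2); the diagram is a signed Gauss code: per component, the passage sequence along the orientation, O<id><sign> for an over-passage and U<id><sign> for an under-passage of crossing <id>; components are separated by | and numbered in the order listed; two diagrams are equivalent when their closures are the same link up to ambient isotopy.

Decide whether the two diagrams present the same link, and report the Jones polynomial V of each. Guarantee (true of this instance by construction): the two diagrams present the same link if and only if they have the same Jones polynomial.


equivalent: yes
V(D1) = t^-2 + t^-1 + 2 + t - t^4  (w +2, c 14, <D> = -A^-10 + A^2 + 2A^6 + A^10 + A^14)
D2 (bracket -A^-10 + A^2 + 2A^6 + A^10 + A^14; 14 crossings at w = +2): V = t^-2 + t^-1 + 2 + t - t^4
why: from 14 to 14 crossings by R-moves: one link, two diagrams


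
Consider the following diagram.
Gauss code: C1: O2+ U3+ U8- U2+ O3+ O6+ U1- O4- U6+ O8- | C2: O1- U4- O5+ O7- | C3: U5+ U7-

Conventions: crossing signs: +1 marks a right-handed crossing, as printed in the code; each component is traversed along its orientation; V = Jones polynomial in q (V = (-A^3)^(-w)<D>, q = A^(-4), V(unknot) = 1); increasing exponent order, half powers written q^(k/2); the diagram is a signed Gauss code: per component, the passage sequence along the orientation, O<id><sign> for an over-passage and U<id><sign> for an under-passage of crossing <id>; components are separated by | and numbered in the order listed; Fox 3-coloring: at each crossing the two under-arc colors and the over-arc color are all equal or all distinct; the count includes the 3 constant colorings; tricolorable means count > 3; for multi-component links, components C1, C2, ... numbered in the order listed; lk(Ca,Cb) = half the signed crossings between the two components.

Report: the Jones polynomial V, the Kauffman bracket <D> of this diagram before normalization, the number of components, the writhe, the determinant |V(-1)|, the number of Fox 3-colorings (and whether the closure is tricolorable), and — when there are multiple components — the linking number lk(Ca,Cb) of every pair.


V = q^-3 + q^-2 + q^-1 + 1
<D> = 1 + A^4 + A^8 + A^12 (w = 0)
3 components over 8 crossings, w = 0
lk(C1,C2): -1
lk(C1,C3) = 0
linking number lk(C2,C3) = 0
9 Fox colorings among 3^8, |V(-1)| = 0: tricolorable
why: span 3 respects span(V) <= c + mu - 1 = 10 for this 3-component diagram


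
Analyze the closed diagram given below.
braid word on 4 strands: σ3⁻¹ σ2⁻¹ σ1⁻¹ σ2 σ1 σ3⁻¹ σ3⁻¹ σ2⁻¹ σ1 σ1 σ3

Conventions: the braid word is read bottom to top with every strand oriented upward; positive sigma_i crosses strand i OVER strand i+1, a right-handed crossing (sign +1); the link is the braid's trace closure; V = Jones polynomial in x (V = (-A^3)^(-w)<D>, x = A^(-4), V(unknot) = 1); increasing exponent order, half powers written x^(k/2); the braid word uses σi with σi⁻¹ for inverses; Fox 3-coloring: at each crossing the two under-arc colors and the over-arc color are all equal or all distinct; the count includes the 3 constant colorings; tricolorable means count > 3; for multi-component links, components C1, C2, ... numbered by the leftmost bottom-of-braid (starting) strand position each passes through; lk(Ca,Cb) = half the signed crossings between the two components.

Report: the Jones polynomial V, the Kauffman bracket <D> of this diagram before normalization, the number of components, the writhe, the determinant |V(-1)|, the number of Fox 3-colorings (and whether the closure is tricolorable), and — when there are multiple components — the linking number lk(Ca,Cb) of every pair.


V(x) = x^-4 + 3x^-2 - x^-1 + 3 - 2x + x^2 - x^3
bracket: A^-15 - A^-11 + 2A^-7 - 3A^-3 + A - 3A^5 - A^13, w = -1
3 components, writhe -1, over 11 crossings
lk(C1,C2) = -1
linking number lk(C1,C3) = -1
lk(C2,C3): 0
det 12, colorings 9 of 3^11 — tricolorable
observation: span 7 respects span(V) <= c + mu - 1 = 13 for this 3-component diagram


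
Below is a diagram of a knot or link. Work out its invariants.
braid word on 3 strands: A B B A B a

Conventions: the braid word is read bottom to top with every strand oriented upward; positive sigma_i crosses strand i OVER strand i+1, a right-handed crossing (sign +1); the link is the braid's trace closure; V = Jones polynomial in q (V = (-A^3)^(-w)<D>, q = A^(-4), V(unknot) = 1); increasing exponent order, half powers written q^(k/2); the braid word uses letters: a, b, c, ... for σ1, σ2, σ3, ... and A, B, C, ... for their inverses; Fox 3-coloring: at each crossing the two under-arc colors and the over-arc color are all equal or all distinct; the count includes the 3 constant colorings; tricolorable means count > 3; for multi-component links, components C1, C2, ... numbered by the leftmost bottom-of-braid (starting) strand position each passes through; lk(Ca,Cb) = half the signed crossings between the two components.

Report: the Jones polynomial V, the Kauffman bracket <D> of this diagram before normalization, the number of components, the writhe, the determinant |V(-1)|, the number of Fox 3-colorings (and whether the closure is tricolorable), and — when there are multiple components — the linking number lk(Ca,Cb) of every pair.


V = -q^-4 + q^-3 + q^-1
<D> = A^-8 + 1 - A^4 (w = -4)
1 component over 6 crossings, w = -4
9 Fox colorings among 3^6, |V(-1)| = 3: tricolorable
why: the span of V is 3, forcing >= 3 crossings in any diagram


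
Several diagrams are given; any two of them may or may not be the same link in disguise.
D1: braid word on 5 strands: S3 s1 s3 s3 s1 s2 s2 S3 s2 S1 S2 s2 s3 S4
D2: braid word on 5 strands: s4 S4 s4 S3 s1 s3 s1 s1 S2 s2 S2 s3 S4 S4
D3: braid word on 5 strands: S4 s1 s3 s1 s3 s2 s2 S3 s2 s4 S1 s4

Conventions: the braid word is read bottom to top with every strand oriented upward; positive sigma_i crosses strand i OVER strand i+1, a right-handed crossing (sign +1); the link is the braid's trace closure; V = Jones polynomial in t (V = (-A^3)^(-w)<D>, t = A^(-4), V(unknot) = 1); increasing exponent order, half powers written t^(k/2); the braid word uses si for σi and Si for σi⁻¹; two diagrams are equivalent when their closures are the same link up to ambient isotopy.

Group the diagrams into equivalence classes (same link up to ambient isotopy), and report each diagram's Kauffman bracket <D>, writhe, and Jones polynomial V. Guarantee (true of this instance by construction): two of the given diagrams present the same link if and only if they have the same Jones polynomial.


grouping into links: {D1, D3} | {D2}
V(D1) = t - t^2 + 2t^3 - t^4 + t^5 - t^6  (w +4, c 14, <D> = -A^-12 + A^-8 - A^-4 + 2 - A^4 + A^8)
V(D2) = t + t^3 - t^4  (w +2, c 14, <D> = -A^-10 + A^-6 + A^2)
D3 (bracket -A^-6 + A^-2 - A^2 + 2A^6 - A^10 + A^14; 12 crossings at w = +6): V = t - t^2 + 2t^3 - t^4 + t^5 - t^6
why: comparing 3 Jones polynomials yields 2 groups


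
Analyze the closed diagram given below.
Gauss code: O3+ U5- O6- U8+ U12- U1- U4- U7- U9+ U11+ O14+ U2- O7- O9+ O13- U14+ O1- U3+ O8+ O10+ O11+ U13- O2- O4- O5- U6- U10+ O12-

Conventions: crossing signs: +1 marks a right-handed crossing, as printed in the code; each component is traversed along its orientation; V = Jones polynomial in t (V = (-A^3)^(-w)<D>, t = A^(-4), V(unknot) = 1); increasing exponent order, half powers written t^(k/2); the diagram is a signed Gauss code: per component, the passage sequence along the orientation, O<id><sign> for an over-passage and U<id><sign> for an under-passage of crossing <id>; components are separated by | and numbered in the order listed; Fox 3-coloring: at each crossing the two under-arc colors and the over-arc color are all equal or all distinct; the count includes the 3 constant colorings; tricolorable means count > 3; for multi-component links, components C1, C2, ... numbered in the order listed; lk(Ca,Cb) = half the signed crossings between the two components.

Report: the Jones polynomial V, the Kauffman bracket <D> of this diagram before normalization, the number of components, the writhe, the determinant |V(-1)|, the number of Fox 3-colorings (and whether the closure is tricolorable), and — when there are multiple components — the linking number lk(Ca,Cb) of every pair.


V(t) = t^-3 - t^-2 + t^-1 - 1 + t - t^2 + t^3
bracket: A^-18 - A^-14 + A^-10 - A^-6 + A^-2 - A^2 + A^6, w = -2
1 component, writhe -2, over 14 crossings
det 7, colorings 3 of 3^14 — not tricolorable
observation: |V(-1)| = 7: so not tricolorable, since 3 does not divide 7


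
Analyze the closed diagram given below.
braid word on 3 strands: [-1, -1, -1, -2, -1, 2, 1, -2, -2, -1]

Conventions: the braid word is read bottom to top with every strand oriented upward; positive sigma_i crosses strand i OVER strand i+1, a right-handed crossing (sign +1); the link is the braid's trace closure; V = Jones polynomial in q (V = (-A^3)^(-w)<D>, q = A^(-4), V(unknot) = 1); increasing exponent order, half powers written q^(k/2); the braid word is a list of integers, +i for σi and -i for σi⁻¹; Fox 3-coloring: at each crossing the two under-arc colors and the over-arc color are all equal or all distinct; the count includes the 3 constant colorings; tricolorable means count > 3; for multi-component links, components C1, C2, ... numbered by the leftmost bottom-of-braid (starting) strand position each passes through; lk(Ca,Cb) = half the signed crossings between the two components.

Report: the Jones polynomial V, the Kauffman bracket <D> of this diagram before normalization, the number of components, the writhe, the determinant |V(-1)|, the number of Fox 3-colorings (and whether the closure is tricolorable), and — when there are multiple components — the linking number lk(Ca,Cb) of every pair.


V = q^-8 - 2q^-7 + q^-6 - 2q^-5 + 2q^-4 + q^-2
<D> = A^-10 + 2A^-2 - 2A^2 + A^6 - 2A^10 + A^14 (w = -6)
1 component over 10 crossings, w = -6
27 Fox colorings among 3^10, |V(-1)| = 9: tricolorable
why: det 9 = |V(-1)|; divisible by 3, so tricolorable


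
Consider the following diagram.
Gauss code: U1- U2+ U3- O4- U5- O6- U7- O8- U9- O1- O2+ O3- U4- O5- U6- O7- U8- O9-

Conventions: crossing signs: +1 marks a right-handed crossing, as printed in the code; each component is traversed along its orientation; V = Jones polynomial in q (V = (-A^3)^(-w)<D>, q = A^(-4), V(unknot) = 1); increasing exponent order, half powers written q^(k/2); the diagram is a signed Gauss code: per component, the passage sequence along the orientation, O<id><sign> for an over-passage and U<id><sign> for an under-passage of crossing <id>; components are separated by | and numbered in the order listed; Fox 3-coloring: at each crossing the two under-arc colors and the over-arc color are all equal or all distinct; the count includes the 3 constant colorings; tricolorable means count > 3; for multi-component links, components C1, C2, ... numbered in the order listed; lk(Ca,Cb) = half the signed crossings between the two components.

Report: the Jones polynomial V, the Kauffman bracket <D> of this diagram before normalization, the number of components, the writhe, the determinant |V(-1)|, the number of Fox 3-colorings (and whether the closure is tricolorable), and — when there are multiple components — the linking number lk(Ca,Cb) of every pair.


V(q) = -q^-10 + q^-9 - q^-8 + q^-7 - q^-6 + q^-5 + q^-3
bracket: -A^-9 - A^-1 + A^3 - A^7 + A^11 - A^15 + A^19, w = -7
1 component, writhe -7, over 9 crossings
det 7, colorings 3 of 3^9 — not tricolorable
observation: V spans 7 powers of q: at least 7 crossings in any diagram


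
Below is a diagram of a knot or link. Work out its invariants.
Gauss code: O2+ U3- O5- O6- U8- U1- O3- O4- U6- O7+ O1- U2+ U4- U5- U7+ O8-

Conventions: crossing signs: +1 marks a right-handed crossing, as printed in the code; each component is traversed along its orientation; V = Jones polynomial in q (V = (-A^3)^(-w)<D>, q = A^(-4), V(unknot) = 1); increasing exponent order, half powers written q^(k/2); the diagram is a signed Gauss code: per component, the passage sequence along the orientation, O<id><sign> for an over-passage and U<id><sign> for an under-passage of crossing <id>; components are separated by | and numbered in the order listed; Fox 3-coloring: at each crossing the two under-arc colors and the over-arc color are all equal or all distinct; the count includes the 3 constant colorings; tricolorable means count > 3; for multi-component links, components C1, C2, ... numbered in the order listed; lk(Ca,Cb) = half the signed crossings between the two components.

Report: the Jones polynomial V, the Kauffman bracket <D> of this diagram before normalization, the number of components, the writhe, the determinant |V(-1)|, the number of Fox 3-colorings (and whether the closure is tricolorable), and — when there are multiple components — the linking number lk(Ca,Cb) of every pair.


V(q) = -q^-6 + q^-5 - q^-4 + 2q^-3 - q^-2 + q^-1
bracket: A^-8 - A^-4 + 2 - A^4 + A^8 - A^12, w = -4
1 component, writhe -4, over 8 crossings
det 7, colorings 3 of 3^8 — not tricolorable
observation: det 7 = |V(-1)|; not divisible by 3, so not tricolorable


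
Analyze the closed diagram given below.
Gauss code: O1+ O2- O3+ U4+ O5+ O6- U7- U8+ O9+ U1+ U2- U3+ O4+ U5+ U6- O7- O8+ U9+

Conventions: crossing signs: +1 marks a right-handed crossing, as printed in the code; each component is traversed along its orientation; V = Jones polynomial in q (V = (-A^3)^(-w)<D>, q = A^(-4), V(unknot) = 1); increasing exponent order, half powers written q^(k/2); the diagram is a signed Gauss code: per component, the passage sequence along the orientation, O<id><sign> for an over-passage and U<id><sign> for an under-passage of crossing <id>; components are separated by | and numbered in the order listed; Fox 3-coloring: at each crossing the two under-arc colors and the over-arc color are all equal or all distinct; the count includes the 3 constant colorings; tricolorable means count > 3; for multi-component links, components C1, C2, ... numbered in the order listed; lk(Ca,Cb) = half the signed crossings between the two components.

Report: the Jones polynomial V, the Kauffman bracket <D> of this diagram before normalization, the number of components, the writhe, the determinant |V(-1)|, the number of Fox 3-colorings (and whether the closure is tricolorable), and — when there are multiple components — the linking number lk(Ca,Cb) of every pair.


V(q) = q + q^3 - q^4
bracket: A^-7 - A^-3 - A^5, w = +3
1 component, writhe +3, over 9 crossings
det 3, colorings 9 of 3^9 — tricolorable
observation: w = +3 (over 9 crossings) is diagram-only; (-A^3)^(-3) removes it from V


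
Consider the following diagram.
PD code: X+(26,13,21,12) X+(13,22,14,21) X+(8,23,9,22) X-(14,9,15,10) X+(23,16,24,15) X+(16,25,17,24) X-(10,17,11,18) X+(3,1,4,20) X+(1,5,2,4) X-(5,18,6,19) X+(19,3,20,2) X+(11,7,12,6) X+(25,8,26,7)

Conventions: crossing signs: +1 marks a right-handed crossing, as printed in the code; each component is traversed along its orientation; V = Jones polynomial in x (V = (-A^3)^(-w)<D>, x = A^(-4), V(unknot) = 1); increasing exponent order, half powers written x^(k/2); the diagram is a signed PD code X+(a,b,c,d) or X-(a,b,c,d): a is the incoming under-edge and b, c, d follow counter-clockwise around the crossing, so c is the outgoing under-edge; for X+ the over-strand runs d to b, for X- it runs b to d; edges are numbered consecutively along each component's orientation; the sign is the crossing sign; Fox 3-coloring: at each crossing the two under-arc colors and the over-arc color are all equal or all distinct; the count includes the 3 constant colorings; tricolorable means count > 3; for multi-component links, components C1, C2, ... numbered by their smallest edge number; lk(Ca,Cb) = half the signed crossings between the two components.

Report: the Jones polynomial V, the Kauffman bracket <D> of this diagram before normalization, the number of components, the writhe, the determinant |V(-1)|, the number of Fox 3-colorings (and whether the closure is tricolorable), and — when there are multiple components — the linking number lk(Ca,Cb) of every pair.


Jones polynomial: V(x) = -x^(5/2) + x^(7/2) - 3x^(9/2) + 4x^(11/2) - 5x^(13/2) + 5x^(15/2) - 5x^(17/2) + 3x^(19/2) - 2x^(21/2) + x^(23/2)
<D> = -A^-25 + 2A^-21 - 3A^-17 + 5A^-13 - 5A^-9 + 5A^-5 - 4A^-1 + 3A^3 - A^7 + A^11; writhe +7
components 2, writhe +7 (13 crossings)
linking number lk(C1,C2) = +3
3-colorings: 9 of 3^13, det 30 — tricolorable
note: det 30 = |V(-1)|; divisible by 3, so tricolorable


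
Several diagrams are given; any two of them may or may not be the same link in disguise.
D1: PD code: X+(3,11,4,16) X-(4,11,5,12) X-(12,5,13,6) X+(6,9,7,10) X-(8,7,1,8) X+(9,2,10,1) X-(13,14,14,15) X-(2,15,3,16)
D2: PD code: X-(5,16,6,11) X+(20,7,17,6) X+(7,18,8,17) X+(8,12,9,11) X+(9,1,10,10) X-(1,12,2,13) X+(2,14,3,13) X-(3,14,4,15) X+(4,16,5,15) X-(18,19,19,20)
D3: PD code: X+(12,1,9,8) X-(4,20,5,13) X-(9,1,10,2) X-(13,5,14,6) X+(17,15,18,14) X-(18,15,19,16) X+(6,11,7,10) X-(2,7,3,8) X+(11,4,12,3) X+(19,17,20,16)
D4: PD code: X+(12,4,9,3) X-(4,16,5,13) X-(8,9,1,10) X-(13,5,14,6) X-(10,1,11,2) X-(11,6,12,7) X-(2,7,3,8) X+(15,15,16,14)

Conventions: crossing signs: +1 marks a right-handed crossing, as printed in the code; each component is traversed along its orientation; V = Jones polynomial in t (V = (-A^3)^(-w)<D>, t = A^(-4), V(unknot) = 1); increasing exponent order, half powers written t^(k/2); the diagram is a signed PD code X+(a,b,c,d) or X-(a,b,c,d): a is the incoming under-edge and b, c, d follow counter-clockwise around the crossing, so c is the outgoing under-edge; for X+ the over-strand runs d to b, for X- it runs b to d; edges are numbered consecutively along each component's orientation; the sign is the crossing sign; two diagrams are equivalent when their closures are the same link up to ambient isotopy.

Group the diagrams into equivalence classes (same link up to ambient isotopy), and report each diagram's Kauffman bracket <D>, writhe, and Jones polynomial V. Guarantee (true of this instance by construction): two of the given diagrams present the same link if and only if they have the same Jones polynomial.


equivalence classes: {D1, D3} | {D2} | {D4}
D1 (bracket A^-14 + 2A^-6 + A^2; 8 crossings at w = -2): V = t^-2 + 2 + t^2
D2 (bracket A^-6 + A^-2 + A^2 + A^6; 10 crossings at w = +2): V = 1 + t + t^2 + t^3
V(D3) = t^-2 + 2 + t^2  (w 0, c 10, <D> = A^-8 + 2 + A^8)
D4 (bracket A^-8 + 2 + A^8; 8 crossings at w = -4): V = t^-5 + 2t^-3 + t^-1
observation: V(t) takes 3 values over 4 diagrams, fixing the grouping


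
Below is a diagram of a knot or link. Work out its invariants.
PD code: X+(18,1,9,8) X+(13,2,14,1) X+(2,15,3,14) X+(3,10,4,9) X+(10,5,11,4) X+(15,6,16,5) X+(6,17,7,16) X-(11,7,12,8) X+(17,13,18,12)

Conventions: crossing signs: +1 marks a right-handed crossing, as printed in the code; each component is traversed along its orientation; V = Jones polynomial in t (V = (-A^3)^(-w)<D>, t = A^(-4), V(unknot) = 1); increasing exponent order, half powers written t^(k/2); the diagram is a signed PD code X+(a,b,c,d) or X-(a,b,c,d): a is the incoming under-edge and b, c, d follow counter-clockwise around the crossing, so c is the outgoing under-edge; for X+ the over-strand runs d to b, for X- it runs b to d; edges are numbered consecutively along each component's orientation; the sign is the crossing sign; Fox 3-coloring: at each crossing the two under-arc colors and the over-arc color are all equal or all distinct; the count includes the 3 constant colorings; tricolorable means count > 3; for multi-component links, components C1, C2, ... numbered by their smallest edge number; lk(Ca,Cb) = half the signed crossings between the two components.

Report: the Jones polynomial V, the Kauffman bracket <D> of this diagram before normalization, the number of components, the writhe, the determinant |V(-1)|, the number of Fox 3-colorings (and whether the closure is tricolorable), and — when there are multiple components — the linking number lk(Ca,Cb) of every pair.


Jones polynomial: V(t) = -t^(5/2) - t^(9/2) + t^(11/2) - t^(13/2) + t^(15/2) - t^(17/2)
<D> = A^-13 - A^-9 + A^-5 - A^-1 + A^3 + A^11; writhe +7
components 2, writhe +7 (9 crossings)
linking number lk(C1,C2) = +3
3-colorings: 9 of 3^9, det 6 — tricolorable
note: span 6 respects span(V) <= c + mu - 1 = 10 for this 2-component diagram


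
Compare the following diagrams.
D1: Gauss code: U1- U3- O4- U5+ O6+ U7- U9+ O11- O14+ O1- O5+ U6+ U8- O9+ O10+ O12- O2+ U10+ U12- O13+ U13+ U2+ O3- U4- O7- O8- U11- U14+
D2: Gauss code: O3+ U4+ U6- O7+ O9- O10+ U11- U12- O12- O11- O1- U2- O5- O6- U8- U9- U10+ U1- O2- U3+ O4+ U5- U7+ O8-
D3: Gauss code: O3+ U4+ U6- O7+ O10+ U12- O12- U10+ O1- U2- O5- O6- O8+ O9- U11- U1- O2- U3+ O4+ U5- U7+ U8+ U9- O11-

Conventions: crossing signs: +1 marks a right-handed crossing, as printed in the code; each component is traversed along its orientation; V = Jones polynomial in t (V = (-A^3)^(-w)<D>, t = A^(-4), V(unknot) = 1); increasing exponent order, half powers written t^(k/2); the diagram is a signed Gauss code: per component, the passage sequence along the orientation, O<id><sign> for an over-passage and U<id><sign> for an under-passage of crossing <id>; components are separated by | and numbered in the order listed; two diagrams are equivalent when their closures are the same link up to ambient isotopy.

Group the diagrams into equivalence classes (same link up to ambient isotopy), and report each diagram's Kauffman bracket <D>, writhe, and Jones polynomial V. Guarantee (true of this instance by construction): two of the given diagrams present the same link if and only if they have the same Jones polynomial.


equivalence classes: {D1, D2, D3}
D1 (bracket -A^-4 + 2 - A^4 + 2A^8 - A^12 + A^16 - A^20; 14 crossings at w = 0): V = -t^-5 + t^-4 - t^-3 + 2t^-2 - t^-1 + 2 - t
D2 (bracket -A^-16 + 2A^-12 - A^-8 + 2A^-4 - 1 + A^4 - A^8; 12 crossings at w = -4): V = -t^-5 + t^-4 - t^-3 + 2t^-2 - t^-1 + 2 - t
V(D3) = -t^-5 + t^-4 - t^-3 + 2t^-2 - t^-1 + 2 - t  [12 crossings, <D> = -A^-10 + 2A^-6 - A^-2 + 2A^2 - A^6 + A^10 - A^14, w = -2]
key observation: all 3 diagrams share one V(t), hence one class


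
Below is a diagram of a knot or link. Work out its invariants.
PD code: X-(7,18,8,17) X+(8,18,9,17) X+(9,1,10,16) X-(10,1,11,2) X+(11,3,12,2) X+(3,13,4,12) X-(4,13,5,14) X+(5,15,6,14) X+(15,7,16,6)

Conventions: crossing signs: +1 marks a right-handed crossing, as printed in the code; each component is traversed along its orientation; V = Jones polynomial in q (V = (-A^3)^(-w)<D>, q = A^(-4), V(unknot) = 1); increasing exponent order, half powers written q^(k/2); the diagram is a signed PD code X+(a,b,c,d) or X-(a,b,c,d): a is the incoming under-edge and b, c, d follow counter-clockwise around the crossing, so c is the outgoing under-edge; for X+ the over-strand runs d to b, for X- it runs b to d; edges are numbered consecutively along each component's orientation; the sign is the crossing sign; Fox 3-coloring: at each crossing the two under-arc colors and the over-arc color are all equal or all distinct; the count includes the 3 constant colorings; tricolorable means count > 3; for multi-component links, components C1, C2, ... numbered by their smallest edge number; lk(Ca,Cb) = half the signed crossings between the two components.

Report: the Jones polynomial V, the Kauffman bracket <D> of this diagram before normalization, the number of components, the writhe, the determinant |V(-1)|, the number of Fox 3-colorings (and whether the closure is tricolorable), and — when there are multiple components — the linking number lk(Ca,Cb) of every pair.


V = -q^(1/2) - q^(3/2) - q^(5/2) + q^(9/2)
<D> = -A^-9 + A^-1 + A^3 + A^7 (w = +3)
2 components over 9 crossings, w = +3
lk(C1,C2): 0
27 Fox colorings among 3^10, |V(-1)| = 0: tricolorable
why: det 0 = |V(-1)|; divisible by 3, so tricolorable
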